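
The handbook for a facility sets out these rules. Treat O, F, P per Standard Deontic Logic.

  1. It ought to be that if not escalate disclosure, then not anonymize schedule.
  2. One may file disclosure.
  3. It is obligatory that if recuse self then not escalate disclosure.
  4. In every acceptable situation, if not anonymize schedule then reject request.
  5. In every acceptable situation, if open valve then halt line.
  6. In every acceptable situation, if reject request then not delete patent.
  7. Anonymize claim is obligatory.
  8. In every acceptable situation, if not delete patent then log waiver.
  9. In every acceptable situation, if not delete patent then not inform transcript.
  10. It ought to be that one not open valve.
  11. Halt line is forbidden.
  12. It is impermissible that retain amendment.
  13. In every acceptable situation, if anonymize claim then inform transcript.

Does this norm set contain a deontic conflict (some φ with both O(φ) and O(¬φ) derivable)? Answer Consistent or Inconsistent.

Consistent

Premise 5 is O(open_valve → halt_line), but O(open_valve) is not derivable from the premises, so it does not yield O(halt_line).
So O(halt_line) is not derivable, and the apparent clash with O(¬halt_line) does not arise.
A world satisfying every obligation exists (e.g. anonymize_claim=true, anonymize_schedule=true, delete_patent=true, escalate_disclosure=true, file_disclosure=false, halt_line=false, inform_transcript=true, log_waiver=false, open_valve=false, recuse_self=false, reject_request=false, retain_amendment=false); no atom is both obligatory and forbidden, so the set is consistent.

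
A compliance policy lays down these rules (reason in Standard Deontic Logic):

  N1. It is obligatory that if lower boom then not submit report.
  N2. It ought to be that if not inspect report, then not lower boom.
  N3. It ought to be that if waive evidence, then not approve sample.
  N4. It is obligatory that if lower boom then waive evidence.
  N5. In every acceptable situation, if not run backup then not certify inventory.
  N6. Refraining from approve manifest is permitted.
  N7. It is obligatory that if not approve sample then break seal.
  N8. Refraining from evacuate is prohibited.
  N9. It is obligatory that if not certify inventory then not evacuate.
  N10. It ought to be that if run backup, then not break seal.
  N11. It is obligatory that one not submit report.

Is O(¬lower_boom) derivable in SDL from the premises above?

Yes

Premise 8 is F(¬evacuate), i.e. O(evacuate).
The contrapositive of premise 9 (O(¬certify_inventory → ¬evacuate)) is O(evacuate → certify_inventory), and O(evacuate) is already established, so O(certify_inventory).
Premise 5 is O(¬run_backup → ¬certify_inventory); contrapositively O(certify_inventory → run_backup). Since O(certify_inventory) holds, K gives O(run_backup).
With premise 10, O(run_backup → ¬break_seal), the K-axiom yields O(¬break_seal).
The contrapositive of premise 7 (O(¬approve_sample → break_seal)) is O(¬break_seal → approve_sample), and O(¬break_seal) is already established, so O(approve_sample).
Premise 3, O(waive_evidence → ¬approve_sample), contraposes to O(approve_sample → ¬waive_evidence); with O(approve_sample) we get O(¬waive_evidence).
Premise 4 is O(lower_boom → waive_evidence); contrapositively O(¬waive_evidence → ¬lower_boom). Since O(¬waive_evidence) holds, K gives O(¬lower_boom).
Premises 1, 2, 6, 11 do not contribute to this derivation.
So O(¬lower_boom) follows.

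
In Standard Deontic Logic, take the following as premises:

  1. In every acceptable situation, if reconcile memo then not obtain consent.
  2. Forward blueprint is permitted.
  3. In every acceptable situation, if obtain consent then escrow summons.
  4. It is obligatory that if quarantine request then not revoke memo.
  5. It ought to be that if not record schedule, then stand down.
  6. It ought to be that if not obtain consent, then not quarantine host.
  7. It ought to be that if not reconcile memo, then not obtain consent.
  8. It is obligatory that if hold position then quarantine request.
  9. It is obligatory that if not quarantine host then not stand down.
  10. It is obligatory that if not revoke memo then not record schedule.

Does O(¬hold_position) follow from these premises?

Yes

Premises 1 and 7 are O(reconcile_memo → ¬obtain_consent) and O(¬reconcile_memo → ¬obtain_consent); every ideal world satisfies reconcile_memo or ¬reconcile_memo, so in either case ¬obtain_consent holds — hence O(¬obtain_consent).
Premise 6 is O(¬obtain_consent → ¬quarantine_host); since O(¬obtain_consent), deontic closure gives O(¬quarantine_host).
With premise 9, O(¬quarantine_host → ¬stand_down), the K-axiom yields O(¬stand_down).
The contrapositive of premise 5 (O(¬record_schedule → stand_down)) is O(¬stand_down → record_schedule), and O(¬stand_down) is already established, so O(record_schedule).
Premise 10, O(¬revoke_memo → ¬record_schedule), contraposes to O(record_schedule → revoke_memo); with O(record_schedule) we get O(revoke_memo).
Premise 4, O(quarantine_request → ¬revoke_memo), contraposes to O(revoke_memo → ¬quarantine_request); with O(revoke_memo) we get O(¬quarantine_request).
Premise 8, O(hold_position → quarantine_request), contraposes to O(¬quarantine_request → ¬hold_position); with O(¬quarantine_request) we get O(¬hold_position).
Premises 2, 3 do not contribute to this derivation.
So O(¬hold_position) follows.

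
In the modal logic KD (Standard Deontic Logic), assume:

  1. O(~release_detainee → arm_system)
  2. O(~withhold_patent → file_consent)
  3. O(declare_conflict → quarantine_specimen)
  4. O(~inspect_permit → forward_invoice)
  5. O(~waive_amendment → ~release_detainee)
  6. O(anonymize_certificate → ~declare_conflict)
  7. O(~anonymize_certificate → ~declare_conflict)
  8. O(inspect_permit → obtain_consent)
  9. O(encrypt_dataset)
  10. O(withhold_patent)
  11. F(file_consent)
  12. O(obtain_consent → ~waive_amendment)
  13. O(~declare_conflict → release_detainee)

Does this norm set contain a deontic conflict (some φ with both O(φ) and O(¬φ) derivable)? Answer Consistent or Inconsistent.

Consistent

Premise 2 is O(~withhold_patent → file_consent), but O(~withhold_patent) is not derivable from the premises, so it does not yield O(file_consent).
So O(file_consent) is not derivable, and the apparent clash with O(~file_consent) does not arise.
A world satisfying every obligation exists (e.g. anonymize_certificate=false, arm_system=false, declare_conflict=false, encrypt_dataset=true, file_consent=false, forward_invoice=true, inspect_permit=false, obtain_consent=false, quarantine_specimen=false, release_detainee=true, waive_amendment=true, withhold_patent=true); no atom is both obligatory and forbidden, so the set is consistent.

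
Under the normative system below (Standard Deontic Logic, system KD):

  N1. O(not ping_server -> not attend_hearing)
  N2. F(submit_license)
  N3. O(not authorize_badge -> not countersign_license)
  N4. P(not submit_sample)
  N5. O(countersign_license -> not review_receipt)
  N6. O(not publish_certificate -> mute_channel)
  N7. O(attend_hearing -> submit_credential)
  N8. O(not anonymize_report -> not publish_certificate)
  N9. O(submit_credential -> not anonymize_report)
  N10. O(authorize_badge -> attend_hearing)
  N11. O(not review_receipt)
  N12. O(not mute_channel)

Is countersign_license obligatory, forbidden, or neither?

Premise 12 gives O(not mute_channel).
Premise 6, O(not publish_certificate -> mute_channel), contraposes to O(not mute_channel -> publish_certificate); with O(not mute_channel) we get O(publish_certificate).
Premise 8 is O(not anonymize_report -> not publish_certificate); contrapositively O(publish_certificate -> anonymize_report). Since O(publish_certificate) holds, K gives O(anonymize_report).
Premise 9 is O(submit_credential -> not anonymize_report); contrapositively O(anonymize_report -> not submit_credential). Since O(anonymize_report) holds, K gives O(not submit_credential).
The contrapositive of premise 7 (O(attend_hearing -> submit_credential)) is O(not submit_credential -> not attend_hearing), and O(not submit_credential) is already established, so O(not attend_hearing).
Premise 10 is O(authorize_badge -> attend_hearing); contrapositively O(not attend_hearing -> not authorize_badge). Since O(not attend_hearing) holds, K gives O(not authorize_badge).
Premise 3 is O(not authorize_badge -> not countersign_license); since O(not authorize_badge), deontic closure gives O(not countersign_license).
Premises 1, 2, 4, 5, 11 do not contribute to this derivation.
Thus O(not countersign_license), which is F(countersign_license): countersign_license is forbidden.

Forbidden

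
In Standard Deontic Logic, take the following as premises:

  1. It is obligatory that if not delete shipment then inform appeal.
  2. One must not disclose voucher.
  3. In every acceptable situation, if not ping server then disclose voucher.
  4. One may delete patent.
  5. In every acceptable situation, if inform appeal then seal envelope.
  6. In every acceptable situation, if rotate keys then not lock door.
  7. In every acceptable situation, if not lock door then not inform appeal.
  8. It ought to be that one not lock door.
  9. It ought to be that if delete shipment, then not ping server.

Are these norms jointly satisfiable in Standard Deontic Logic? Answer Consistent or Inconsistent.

Inconsistent

From premise 8 we have O(¬lock_door).
From O(¬lock_door) and premise 7, O(¬lock_door → ¬inform_appeal), we obtain O(¬inform_appeal).
Premise 1, O(¬delete_shipment → inform_appeal), contraposes to O(¬inform_appeal → delete_shipment); with O(¬inform_appeal) we get O(delete_shipment).
Premise 9 is O(delete_shipment → ¬ping_server); since O(delete_shipment), deontic closure gives O(¬ping_server).
With premise 3, O(¬ping_server → disclose_voucher), the K-axiom yields O(disclose_voucher).
But premise 2, F(disclose_voucher), means O(¬disclose_voucher).
We now have both O(disclose_voucher) and O(¬disclose_voucher) — disclose_voucher is simultaneously obligatory and forbidden, violating the D-axiom.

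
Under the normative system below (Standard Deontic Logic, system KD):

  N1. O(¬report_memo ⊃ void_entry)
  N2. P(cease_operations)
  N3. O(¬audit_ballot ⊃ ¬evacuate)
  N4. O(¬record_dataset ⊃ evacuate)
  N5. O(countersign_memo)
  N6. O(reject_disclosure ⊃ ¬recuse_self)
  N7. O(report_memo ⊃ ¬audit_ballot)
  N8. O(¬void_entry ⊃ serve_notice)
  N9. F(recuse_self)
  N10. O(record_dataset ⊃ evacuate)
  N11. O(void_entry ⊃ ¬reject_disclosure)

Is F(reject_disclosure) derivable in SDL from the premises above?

Yes

Premises 10 and 4 are O(record_dataset ⊃ evacuate) and O(¬record_dataset ⊃ evacuate); every ideal world satisfies record_dataset or ¬record_dataset, so in either case evacuate holds — hence O(evacuate).
Premise 3 is O(¬audit_ballot ⊃ ¬evacuate); contrapositively O(evacuate ⊃ audit_ballot). Since O(evacuate) holds, K gives O(audit_ballot).
The contrapositive of premise 7 (O(report_memo ⊃ ¬audit_ballot)) is O(audit_ballot ⊃ ¬report_memo), and O(audit_ballot) is already established, so O(¬report_memo).
With premise 1, O(¬report_memo ⊃ void_entry), the K-axiom yields O(void_entry).
With premise 11, O(void_entry ⊃ ¬reject_disclosure), the K-axiom yields O(¬reject_disclosure).
Premises 2, 5, 6, 8, 9 do not contribute to this derivation.
So O(¬reject_disclosure) holds, i.e. F(reject_disclosure). The claim follows.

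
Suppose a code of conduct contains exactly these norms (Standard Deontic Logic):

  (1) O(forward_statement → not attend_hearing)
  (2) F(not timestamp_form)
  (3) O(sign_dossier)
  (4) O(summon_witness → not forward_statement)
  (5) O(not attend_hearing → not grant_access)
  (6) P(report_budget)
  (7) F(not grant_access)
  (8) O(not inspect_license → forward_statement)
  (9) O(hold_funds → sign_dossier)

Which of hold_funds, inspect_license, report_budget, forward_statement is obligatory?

F(not grant_access) at premise 7 means O(grant_access).
The contrapositive of premise 5 (O(not attend_hearing → not grant_access)) is O(grant_access → attend_hearing), and O(grant_access) is already established, so O(attend_hearing).
Premise 1, O(forward_statement → not attend_hearing), contraposes to O(attend_hearing → not forward_statement); with O(attend_hearing) we get O(not forward_statement).
Premise 8 is O(not inspect_license → forward_statement); contrapositively O(not forward_statement → inspect_license). Since O(not forward_statement) holds, K gives O(inspect_license).
So O(inspect_license) holds — inspect_license is obligatory. None of the other listed options is made obligatory by any chain of premises.

inspect_license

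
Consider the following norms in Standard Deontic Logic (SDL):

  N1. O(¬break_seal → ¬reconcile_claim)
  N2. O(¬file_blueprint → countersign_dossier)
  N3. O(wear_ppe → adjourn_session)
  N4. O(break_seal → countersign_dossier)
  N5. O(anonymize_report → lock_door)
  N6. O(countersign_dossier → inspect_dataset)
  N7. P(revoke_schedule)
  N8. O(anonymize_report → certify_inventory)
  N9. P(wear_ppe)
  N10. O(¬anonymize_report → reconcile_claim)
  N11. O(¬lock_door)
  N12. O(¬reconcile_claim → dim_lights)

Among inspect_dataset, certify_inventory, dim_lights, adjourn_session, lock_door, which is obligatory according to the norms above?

From premise 11 we have O(¬lock_door).
The contrapositive of premise 5 (O(anonymize_report → lock_door)) is O(¬lock_door → ¬anonymize_report), and O(¬lock_door) is already established, so O(¬anonymize_report).
Applying K to premise 10 (O(¬anonymize_report → reconcile_claim)) and O(¬anonymize_report) yields O(reconcile_claim).
Premise 1 is O(¬break_seal → ¬reconcile_claim); contrapositively O(reconcile_claim → break_seal). Since O(reconcile_claim) holds, K gives O(break_seal).
Premise 4 is O(break_seal → countersign_dossier); since O(break_seal), deontic closure gives O(countersign_dossier).
Applying K to premise 6 (O(countersign_dossier → inspect_dataset)) and O(countersign_dossier) yields O(inspect_dataset).
So O(inspect_dataset) holds — inspect_dataset is obligatory. None of the other listed options is made obligatory by any chain of premises.

inspect_dataset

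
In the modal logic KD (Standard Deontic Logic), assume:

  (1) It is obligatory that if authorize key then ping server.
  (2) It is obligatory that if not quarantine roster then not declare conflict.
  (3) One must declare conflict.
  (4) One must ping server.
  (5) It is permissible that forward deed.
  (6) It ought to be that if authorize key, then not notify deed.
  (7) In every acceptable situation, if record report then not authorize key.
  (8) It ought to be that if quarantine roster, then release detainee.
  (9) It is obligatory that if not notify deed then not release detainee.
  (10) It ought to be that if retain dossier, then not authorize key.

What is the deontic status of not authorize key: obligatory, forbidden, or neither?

Premise 3 gives O(declare_conflict).
The contrapositive of premise 2 (O(¬quarantine_roster → ¬declare_conflict)) is O(declare_conflict → quarantine_roster), and O(declare_conflict) is already established, so O(quarantine_roster).
Applying K to premise 8 (O(quarantine_roster → release_detainee)) and O(quarantine_roster) yields O(release_detainee).
The contrapositive of premise 9 (O(¬notify_deed → ¬release_detainee)) is O(release_detainee → notify_deed), and O(release_detainee) is already established, so O(notify_deed).
Premise 6, O(authorize_key → ¬notify_deed), contraposes to O(notify_deed → ¬authorize_key); with O(notify_deed) we get O(¬authorize_key).
Premises 1, 4, 5, 7, 10 do not contribute to this derivation.
Hence ¬authorize_key is obligatory.

Obligatory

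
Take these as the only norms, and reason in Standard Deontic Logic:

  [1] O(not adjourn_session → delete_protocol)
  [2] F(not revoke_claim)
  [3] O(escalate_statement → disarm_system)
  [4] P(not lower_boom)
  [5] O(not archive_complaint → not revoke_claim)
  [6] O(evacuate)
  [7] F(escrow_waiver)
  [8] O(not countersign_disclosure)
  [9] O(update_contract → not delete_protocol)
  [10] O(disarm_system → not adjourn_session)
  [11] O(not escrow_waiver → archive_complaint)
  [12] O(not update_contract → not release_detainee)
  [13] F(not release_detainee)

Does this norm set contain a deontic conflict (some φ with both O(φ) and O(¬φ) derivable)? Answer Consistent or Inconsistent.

Consistent

Premise 5 is O(not archive_complaint → not revoke_claim), but O(not archive_complaint) is not derivable from the premises, so it does not yield O(not revoke_claim).
So O(not revoke_claim) is not derivable, and the apparent clash with O(revoke_claim) does not arise.
A world satisfying every obligation exists (e.g. adjourn_session=true, archive_complaint=true, countersign_disclosure=false, delete_protocol=false, disarm_system=false, escalate_statement=false, escrow_waiver=false, evacuate=true, lower_boom=false, release_detainee=true, revoke_claim=true, update_contract=true); no atom is both obligatory and forbidden, so the set is consistent.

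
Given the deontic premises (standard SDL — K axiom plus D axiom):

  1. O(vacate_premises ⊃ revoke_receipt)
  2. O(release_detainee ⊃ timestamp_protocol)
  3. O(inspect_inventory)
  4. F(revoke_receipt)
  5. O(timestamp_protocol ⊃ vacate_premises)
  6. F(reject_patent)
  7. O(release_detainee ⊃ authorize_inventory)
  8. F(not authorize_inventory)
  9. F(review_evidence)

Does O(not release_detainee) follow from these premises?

Yes

Premise 4 is F(revoke_receipt), i.e. O(not revoke_receipt).
Premise 1, O(vacate_premises ⊃ revoke_receipt), contraposes to O(not revoke_receipt ⊃ not vacate_premises); with O(not revoke_receipt) we get O(not vacate_premises).
Premise 5, O(timestamp_protocol ⊃ vacate_premises), contraposes to O(not vacate_premises ⊃ not timestamp_protocol); with O(not vacate_premises) we get O(not timestamp_protocol).
Premise 2 is O(release_detainee ⊃ timestamp_protocol); contrapositively O(not timestamp_protocol ⊃ not release_detainee). Since O(not timestamp_protocol) holds, K gives O(not release_detainee).
Premises 3, 6, 7, 8, 9 do not contribute to this derivation.
So O(not release_detainee) follows.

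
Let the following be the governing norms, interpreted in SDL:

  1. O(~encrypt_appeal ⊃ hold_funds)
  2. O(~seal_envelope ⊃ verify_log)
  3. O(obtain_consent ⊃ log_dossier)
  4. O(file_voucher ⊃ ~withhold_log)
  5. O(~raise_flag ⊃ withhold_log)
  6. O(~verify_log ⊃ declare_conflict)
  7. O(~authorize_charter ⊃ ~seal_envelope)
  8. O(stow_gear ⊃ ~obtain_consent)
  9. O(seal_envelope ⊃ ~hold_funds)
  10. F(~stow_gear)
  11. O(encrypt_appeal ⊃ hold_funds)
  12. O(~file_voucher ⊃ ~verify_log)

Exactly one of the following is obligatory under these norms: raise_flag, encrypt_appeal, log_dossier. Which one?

raise_flag

Premises 1 and 11 cover both cases: O(~encrypt_appeal ⊃ hold_funds) and O(encrypt_appeal ⊃ hold_funds). Since ~encrypt_appeal ∨ encrypt_appeal is a tautology, O(hold_funds) follows.
Premise 9 is O(seal_envelope ⊃ ~hold_funds); contrapositively O(hold_funds ⊃ ~seal_envelope). Since O(hold_funds) holds, K gives O(~seal_envelope).
From O(~seal_envelope) and premise 2, O(~seal_envelope ⊃ verify_log), we obtain O(verify_log).
Premise 12 is O(~file_voucher ⊃ ~verify_log); contrapositively O(verify_log ⊃ file_voucher). Since O(verify_log) holds, K gives O(file_voucher).
With premise 4, O(file_voucher ⊃ ~withhold_log), the K-axiom yields O(~withhold_log).
Premise 5, O(~raise_flag ⊃ withhold_log), contraposes to O(~withhold_log ⊃ raise_flag); with O(~withhold_log) we get O(raise_flag).
So O(raise_flag) holds — raise_flag is obligatory. None of the other listed options is made obligatory by any chain of premises.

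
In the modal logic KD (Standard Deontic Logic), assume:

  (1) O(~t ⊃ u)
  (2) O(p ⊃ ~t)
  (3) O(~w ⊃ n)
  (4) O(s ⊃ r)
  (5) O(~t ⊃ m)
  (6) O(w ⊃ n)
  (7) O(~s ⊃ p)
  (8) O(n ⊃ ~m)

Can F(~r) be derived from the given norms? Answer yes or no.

Yes

Premises 3 and 6 cover both cases: O(~w ⊃ n) and O(w ⊃ n). Since ~w ∨ w is a tautology, O(n) follows.
Premise 8 is O(n ⊃ ~m); since O(n), deontic closure gives O(~m).
The contrapositive of premise 5 (O(~t ⊃ m)) is O(~m ⊃ t), and O(~m) is already established, so O(t).
Premise 2, O(p ⊃ ~t), contraposes to O(t ⊃ ~p); with O(t) we get O(~p).
The contrapositive of premise 7 (O(~s ⊃ p)) is O(~p ⊃ s), and O(~p) is already established, so O(s).
From O(s) and premise 4, O(s ⊃ r), we obtain O(r).
Premise 1 does not contribute to this derivation.
So O(r) holds, i.e. F(~r). The claim follows.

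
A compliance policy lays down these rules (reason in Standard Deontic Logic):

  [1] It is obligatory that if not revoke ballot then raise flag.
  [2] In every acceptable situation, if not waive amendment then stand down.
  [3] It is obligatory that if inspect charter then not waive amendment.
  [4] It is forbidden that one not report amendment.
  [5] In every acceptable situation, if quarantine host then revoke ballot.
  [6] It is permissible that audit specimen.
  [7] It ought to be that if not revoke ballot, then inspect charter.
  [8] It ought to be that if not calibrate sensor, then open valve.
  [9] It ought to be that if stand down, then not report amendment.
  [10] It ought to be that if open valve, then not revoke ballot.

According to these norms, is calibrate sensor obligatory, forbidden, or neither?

Premise 4, F(¬report_amendment), is equivalent to O(report_amendment).
Premise 9 is O(stand_down → ¬report_amendment); contrapositively O(report_amendment → ¬stand_down). Since O(report_amendment) holds, K gives O(¬stand_down).
Premise 2, O(¬waive_amendment → stand_down), contraposes to O(¬stand_down → waive_amendment); with O(¬stand_down) we get O(waive_amendment).
Premise 3 is O(inspect_charter → ¬waive_amendment); contrapositively O(waive_amendment → ¬inspect_charter). Since O(waive_amendment) holds, K gives O(¬inspect_charter).
Premise 7 is O(¬revoke_ballot → inspect_charter); contrapositively O(¬inspect_charter → revoke_ballot). Since O(¬inspect_charter) holds, K gives O(revoke_ballot).
Premise 10 is O(open_valve → ¬revoke_ballot); contrapositively O(revoke_ballot → ¬open_valve). Since O(revoke_ballot) holds, K gives O(¬open_valve).
The contrapositive of premise 8 (O(¬calibrate_sensor → open_valve)) is O(¬open_valve → calibrate_sensor), and O(¬open_valve) is already established, so O(calibrate_sensor).
Premises 1, 5, 6 do not contribute to this derivation.
Hence calibrate_sensor is obligatory.

Obligatory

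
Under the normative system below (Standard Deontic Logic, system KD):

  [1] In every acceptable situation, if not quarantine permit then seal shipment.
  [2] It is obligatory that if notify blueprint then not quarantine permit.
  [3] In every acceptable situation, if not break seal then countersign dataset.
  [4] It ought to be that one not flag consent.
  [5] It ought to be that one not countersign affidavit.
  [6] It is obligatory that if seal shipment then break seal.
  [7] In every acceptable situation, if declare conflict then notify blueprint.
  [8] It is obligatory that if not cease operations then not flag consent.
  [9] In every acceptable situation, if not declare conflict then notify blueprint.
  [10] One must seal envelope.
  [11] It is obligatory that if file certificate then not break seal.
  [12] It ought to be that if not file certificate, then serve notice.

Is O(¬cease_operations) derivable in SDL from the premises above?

No

Premise 8 is O(¬cease_operations → ¬flag_consent); even if O(¬flag_consent) held, inferring O(¬cease_operations) would be affirming the consequent — invalid.
No other premise forces O(¬cease_operations). An ideal world satisfying every premise can still have ¬cease_operations false, so O(¬cease_operations) is not derivable.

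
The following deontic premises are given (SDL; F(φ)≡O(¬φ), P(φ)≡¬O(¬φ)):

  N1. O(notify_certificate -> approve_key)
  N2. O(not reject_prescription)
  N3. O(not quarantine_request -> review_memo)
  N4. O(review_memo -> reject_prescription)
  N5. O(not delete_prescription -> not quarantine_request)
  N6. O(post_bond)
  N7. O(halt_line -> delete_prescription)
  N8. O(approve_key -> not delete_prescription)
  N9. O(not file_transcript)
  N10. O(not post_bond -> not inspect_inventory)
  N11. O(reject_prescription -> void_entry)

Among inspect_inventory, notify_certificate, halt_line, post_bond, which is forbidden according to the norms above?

notify_certificate

Premise 2 states O(not reject_prescription) outright.
The contrapositive of premise 4 (O(review_memo -> reject_prescription)) is O(not reject_prescription -> not review_memo), and O(not reject_prescription) is already established, so O(not review_memo).
Premise 3, O(not quarantine_request -> review_memo), contraposes to O(not review_memo -> quarantine_request); with O(not review_memo) we get O(quarantine_request).
Premise 5 is O(not delete_prescription -> not quarantine_request); contrapositively O(quarantine_request -> delete_prescription). Since O(quarantine_request) holds, K gives O(delete_prescription).
The contrapositive of premise 8 (O(approve_key -> not delete_prescription)) is O(delete_prescription -> not approve_key), and O(delete_prescription) is already established, so O(not approve_key).
Premise 1 is O(notify_certificate -> approve_key); contrapositively O(not approve_key -> not notify_certificate). Since O(not approve_key) holds, K gives O(not notify_certificate).
So O(not notify_certificate) holds, i.e. notify_certificate is forbidden. None of the other listed options is forbidden under the premises.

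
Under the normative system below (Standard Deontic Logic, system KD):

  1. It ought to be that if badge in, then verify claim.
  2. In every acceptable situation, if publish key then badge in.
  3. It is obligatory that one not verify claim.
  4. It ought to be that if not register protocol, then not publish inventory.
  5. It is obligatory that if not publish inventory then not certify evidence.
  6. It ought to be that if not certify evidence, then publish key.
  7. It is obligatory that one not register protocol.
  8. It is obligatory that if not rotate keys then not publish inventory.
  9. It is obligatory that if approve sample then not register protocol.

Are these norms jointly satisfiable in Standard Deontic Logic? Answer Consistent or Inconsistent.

Inconsistent

Premise 7 states O(¬register_protocol) outright.
Premise 4 is O(¬register_protocol → ¬publish_inventory); since O(¬register_protocol), deontic closure gives O(¬publish_inventory).
From O(¬publish_inventory) and premise 5, O(¬publish_inventory → ¬certify_evidence), we obtain O(¬certify_evidence).
From O(¬certify_evidence) and premise 6, O(¬certify_evidence → publish_key), we obtain O(publish_key).
Premise 2 is O(publish_key → badge_in); since O(publish_key), deontic closure gives O(badge_in).
Premise 1 is O(badge_in → verify_claim); since O(badge_in), deontic closure gives O(verify_claim).
But premise 3 directly asserts O(¬verify_claim).
We now have both O(verify_claim) and O(¬verify_claim) — verify_claim is simultaneously obligatory and forbidden, violating the D-axiom.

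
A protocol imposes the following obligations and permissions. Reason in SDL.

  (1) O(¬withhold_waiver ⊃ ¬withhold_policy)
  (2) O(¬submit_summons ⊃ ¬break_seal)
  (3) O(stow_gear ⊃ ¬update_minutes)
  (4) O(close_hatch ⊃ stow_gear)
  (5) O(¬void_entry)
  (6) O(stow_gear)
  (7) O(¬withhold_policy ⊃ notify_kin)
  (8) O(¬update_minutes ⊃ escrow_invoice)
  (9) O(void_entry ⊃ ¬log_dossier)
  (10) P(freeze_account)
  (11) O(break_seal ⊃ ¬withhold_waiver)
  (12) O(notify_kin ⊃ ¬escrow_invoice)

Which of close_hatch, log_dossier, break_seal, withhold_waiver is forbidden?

Premise 6 states O(stow_gear) outright.
Premise 3 is O(stow_gear ⊃ ¬update_minutes); since O(stow_gear), deontic closure gives O(¬update_minutes).
With premise 8, O(¬update_minutes ⊃ escrow_invoice), the K-axiom yields O(escrow_invoice).
The contrapositive of premise 12 (O(notify_kin ⊃ ¬escrow_invoice)) is O(escrow_invoice ⊃ ¬notify_kin), and O(escrow_invoice) is already established, so O(¬notify_kin).
Premise 7 is O(¬withhold_policy ⊃ notify_kin); contrapositively O(¬notify_kin ⊃ withhold_policy). Since O(¬notify_kin) holds, K gives O(withhold_policy).
Premise 1, O(¬withhold_waiver ⊃ ¬withhold_policy), contraposes to O(withhold_policy ⊃ withhold_waiver); with O(withhold_policy) we get O(withhold_waiver).
The contrapositive of premise 11 (O(break_seal ⊃ ¬withhold_waiver)) is O(withhold_waiver ⊃ ¬break_seal), and O(withhold_waiver) is already established, so O(¬break_seal).
So O(¬break_seal) holds, i.e. break_seal is forbidden. None of the other listed options is forbidden under the premises.

break_seal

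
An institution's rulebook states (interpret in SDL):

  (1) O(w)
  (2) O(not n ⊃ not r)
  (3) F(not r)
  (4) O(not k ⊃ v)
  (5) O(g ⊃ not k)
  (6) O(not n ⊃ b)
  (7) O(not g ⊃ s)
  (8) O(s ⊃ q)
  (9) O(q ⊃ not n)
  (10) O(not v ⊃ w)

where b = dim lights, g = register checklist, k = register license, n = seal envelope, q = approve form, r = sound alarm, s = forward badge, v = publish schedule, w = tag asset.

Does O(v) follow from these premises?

Yes

F(not r) at premise 3 means O(r).
The contrapositive of premise 2 (O(not n ⊃ not r)) is O(r ⊃ n), and O(r) is already established, so O(n).
Premise 9, O(q ⊃ not n), contraposes to O(n ⊃ not q); with O(n) we get O(not q).
Premise 8 is O(s ⊃ q); contrapositively O(not q ⊃ not s). Since O(not q) holds, K gives O(not s).
The contrapositive of premise 7 (O(not g ⊃ s)) is O(not s ⊃ g), and O(not s) is already established, so O(g).
Applying K to premise 5 (O(g ⊃ not k)) and O(g) yields O(not k).
Premise 4 is O(not k ⊃ v); since O(not k), deontic closure gives O(v).
Premises 1, 6, 10 do not contribute to this derivation.
So O(v) follows.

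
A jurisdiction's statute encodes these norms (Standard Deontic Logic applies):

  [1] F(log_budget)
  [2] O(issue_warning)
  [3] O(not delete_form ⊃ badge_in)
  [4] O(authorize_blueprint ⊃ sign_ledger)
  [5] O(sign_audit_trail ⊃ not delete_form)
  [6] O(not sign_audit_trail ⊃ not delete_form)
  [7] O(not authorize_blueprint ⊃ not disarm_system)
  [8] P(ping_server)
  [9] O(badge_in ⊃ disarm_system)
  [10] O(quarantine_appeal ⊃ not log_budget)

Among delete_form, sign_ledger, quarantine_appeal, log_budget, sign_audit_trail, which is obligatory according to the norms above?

Premises 6 and 5 cover both cases: O(not sign_audit_trail ⊃ not delete_form) and O(sign_audit_trail ⊃ not delete_form). Since not sign_audit_trail ∨ sign_audit_trail is a tautology, O(not delete_form) follows.
With premise 3, O(not delete_form ⊃ badge_in), the K-axiom yields O(badge_in).
Applying K to premise 9 (O(badge_in ⊃ disarm_system)) and O(badge_in) yields O(disarm_system).
The contrapositive of premise 7 (O(not authorize_blueprint ⊃ not disarm_system)) is O(disarm_system ⊃ authorize_blueprint), and O(disarm_system) is already established, so O(authorize_blueprint).
From O(authorize_blueprint) and premise 4, O(authorize_blueprint ⊃ sign_ledger), we obtain O(sign_ledger).
So O(sign_ledger) holds — sign_ledger is obligatory. None of the other listed options is made obligatory by any chain of premises.

sign_ledger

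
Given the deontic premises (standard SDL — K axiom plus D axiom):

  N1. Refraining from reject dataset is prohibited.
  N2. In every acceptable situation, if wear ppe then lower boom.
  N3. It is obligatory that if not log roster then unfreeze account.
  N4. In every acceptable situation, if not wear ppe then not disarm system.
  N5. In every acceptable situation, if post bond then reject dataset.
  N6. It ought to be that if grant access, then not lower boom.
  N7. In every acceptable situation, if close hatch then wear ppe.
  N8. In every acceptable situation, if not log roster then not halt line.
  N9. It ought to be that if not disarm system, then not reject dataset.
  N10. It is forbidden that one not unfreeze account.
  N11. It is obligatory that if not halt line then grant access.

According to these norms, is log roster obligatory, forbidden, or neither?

Obligatory

Premise 1 is F(¬reject_dataset), i.e. O(reject_dataset).
Premise 9, O(¬disarm_system → ¬reject_dataset), contraposes to O(reject_dataset → disarm_system); with O(reject_dataset) we get O(disarm_system).
Premise 4, O(¬wear_ppe → ¬disarm_system), contraposes to O(disarm_system → wear_ppe); with O(disarm_system) we get O(wear_ppe).
With premise 2, O(wear_ppe → lower_boom), the K-axiom yields O(lower_boom).
Premise 6 is O(grant_access → ¬lower_boom); contrapositively O(lower_boom → ¬grant_access). Since O(lower_boom) holds, K gives O(¬grant_access).
Premise 11 is O(¬halt_line → grant_access); contrapositively O(¬grant_access → halt_line). Since O(¬grant_access) holds, K gives O(halt_line).
Premise 8, O(¬log_roster → ¬halt_line), contraposes to O(halt_line → log_roster); with O(halt_line) we get O(log_roster).
Premises 3, 5, 7, 10 do not contribute to this derivation.
Hence log_roster is obligatory.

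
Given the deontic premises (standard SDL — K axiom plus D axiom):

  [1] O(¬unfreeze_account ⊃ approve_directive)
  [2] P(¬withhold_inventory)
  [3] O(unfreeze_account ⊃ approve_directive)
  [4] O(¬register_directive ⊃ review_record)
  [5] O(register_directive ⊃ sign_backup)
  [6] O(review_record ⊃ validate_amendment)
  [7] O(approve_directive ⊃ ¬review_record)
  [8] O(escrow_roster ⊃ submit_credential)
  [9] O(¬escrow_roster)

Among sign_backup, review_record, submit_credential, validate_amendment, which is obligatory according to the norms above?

By case analysis on ¬unfreeze_account: premise 1 gives O(¬unfreeze_account ⊃ approve_directive) and premise 3 gives O(unfreeze_account ⊃ approve_directive), so O(approve_directive) either way.
Applying K to premise 7 (O(approve_directive ⊃ ¬review_record)) and O(approve_directive) yields O(¬review_record).
Premise 4, O(¬register_directive ⊃ review_record), contraposes to O(¬review_record ⊃ register_directive); with O(¬review_record) we get O(register_directive).
Applying K to premise 5 (O(register_directive ⊃ sign_backup)) and O(register_directive) yields O(sign_backup).
So O(sign_backup) holds — sign_backup is obligatory. None of the other listed options is made obligatory by any chain of premises.

sign_backup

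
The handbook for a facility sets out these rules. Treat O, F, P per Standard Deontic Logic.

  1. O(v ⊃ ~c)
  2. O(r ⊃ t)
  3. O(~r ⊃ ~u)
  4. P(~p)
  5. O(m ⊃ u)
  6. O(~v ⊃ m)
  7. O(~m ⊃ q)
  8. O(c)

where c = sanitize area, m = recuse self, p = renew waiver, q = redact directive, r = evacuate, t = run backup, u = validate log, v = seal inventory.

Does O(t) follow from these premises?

Premise 8 states O(c) outright.
The contrapositive of premise 1 (O(v ⊃ ~c)) is O(c ⊃ ~v), and O(c) is already established, so O(~v).
Premise 6 is O(~v ⊃ m); since O(~v), deontic closure gives O(m).
From O(m) and premise 5, O(m ⊃ u), we obtain O(u).
Premise 3, O(~r ⊃ ~u), contraposes to O(u ⊃ r); with O(u) we get O(r).
Applying K to premise 2 (O(r ⊃ t)) and O(r) yields O(t).
Premises 4, 7 do not contribute to this derivation.
So O(t) follows.

Yes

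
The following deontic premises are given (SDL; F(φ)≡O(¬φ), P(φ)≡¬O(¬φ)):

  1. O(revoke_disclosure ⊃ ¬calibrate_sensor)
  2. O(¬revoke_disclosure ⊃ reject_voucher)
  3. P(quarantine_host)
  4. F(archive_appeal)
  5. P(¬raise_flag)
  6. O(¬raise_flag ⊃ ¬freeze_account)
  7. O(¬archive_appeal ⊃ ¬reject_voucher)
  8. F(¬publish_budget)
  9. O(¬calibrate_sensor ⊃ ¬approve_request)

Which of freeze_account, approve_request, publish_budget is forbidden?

approve_request

F(archive_appeal) at premise 4 means O(¬archive_appeal).
Premise 7 is O(¬archive_appeal ⊃ ¬reject_voucher); since O(¬archive_appeal), deontic closure gives O(¬reject_voucher).
Premise 2 is O(¬revoke_disclosure ⊃ reject_voucher); contrapositively O(¬reject_voucher ⊃ revoke_disclosure). Since O(¬reject_voucher) holds, K gives O(revoke_disclosure).
Applying K to premise 1 (O(revoke_disclosure ⊃ ¬calibrate_sensor)) and O(revoke_disclosure) yields O(¬calibrate_sensor).
With premise 9, O(¬calibrate_sensor ⊃ ¬approve_request), the K-axiom yields O(¬approve_request).
So O(¬approve_request) holds, i.e. approve_request is forbidden. None of the other listed options is forbidden under the premises.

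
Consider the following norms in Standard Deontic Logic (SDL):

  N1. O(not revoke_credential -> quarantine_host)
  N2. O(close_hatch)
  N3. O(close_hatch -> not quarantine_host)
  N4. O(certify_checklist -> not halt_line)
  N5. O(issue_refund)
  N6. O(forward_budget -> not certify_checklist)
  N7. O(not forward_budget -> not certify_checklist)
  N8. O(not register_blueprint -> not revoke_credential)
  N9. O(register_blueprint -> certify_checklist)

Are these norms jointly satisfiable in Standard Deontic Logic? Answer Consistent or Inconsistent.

Inconsistent

Premises 6 and 7 are O(forward_budget -> not certify_checklist) and O(not forward_budget -> not certify_checklist); every ideal world satisfies forward_budget or not forward_budget, so in either case not certify_checklist holds — hence O(not certify_checklist).
Premise 9, O(register_blueprint -> certify_checklist), contraposes to O(not certify_checklist -> not register_blueprint); with O(not certify_checklist) we get O(not register_blueprint).
Premise 8 is O(not register_blueprint -> not revoke_credential); since O(not register_blueprint), deontic closure gives O(not revoke_credential).
Applying K to premise 1 (O(not revoke_credential -> quarantine_host)) and O(not revoke_credential) yields O(quarantine_host).
Premise 3, O(close_hatch -> not quarantine_host), contraposes to O(quarantine_host -> not close_hatch); with O(quarantine_host) we get O(not close_hatch).
Yet premise 2 states O(close_hatch).
We now have both O(not close_hatch) and O(close_hatch) — close_hatch is simultaneously obligatory and forbidden, violating the D-axiom.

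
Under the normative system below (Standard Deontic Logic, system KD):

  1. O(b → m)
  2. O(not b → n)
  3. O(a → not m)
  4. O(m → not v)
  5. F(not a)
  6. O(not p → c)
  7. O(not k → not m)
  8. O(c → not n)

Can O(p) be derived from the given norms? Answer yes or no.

F(not a) at premise 5 means O(a).
From O(a) and premise 3, O(a → not m), we obtain O(not m).
Premise 1, O(b → m), contraposes to O(not m → not b); with O(not m) we get O(not b).
From O(not b) and premise 2, O(not b → n), we obtain O(n).
Premise 8 is O(c → not n); contrapositively O(n → not c). Since O(n) holds, K gives O(not c).
The contrapositive of premise 6 (O(not p → c)) is O(not c → p), and O(not c) is already established, so O(p).
Premises 4, 7 do not contribute to this derivation.
So O(p) follows.

Yes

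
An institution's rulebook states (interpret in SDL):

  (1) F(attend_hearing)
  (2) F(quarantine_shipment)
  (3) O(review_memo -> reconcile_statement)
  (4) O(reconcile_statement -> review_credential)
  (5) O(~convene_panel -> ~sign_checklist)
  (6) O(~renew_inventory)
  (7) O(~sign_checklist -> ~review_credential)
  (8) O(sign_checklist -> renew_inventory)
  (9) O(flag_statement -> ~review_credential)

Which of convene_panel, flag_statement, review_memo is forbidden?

review_memo

From premise 6 we have O(~renew_inventory).
Premise 8 is O(sign_checklist -> renew_inventory); contrapositively O(~renew_inventory -> ~sign_checklist). Since O(~renew_inventory) holds, K gives O(~sign_checklist).
From O(~sign_checklist) and premise 7, O(~sign_checklist -> ~review_credential), we obtain O(~review_credential).
The contrapositive of premise 4 (O(reconcile_statement -> review_credential)) is O(~review_credential -> ~reconcile_statement), and O(~review_credential) is already established, so O(~reconcile_statement).
Premise 3 is O(review_memo -> reconcile_statement); contrapositively O(~reconcile_statement -> ~review_memo). Since O(~reconcile_statement) holds, K gives O(~review_memo).
So O(~review_memo) holds, i.e. review_memo is forbidden. None of the other listed options is forbidden under the premises.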